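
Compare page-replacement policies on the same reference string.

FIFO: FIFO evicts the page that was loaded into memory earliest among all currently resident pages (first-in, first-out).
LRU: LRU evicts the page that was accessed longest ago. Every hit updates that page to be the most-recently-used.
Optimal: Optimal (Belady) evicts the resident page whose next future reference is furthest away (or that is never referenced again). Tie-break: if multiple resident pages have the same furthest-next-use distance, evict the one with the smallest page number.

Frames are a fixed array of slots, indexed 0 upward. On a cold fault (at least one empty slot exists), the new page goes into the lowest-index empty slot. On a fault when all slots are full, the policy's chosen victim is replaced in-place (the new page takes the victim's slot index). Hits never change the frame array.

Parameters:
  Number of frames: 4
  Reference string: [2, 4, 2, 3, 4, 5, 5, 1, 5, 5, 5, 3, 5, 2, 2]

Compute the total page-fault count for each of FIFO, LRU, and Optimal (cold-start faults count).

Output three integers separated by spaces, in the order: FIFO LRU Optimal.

Answer: 6 6 5

Derivation:
--- FIFO ---
  step 0: ref 2 -> FAULT, frames=[2,-,-,-] (faults so far: 1)
  step 1: ref 4 -> FAULT, frames=[2,4,-,-] (faults so far: 2)
  step 2: ref 2 -> HIT, frames=[2,4,-,-] (faults so far: 2)
  step 3: ref 3 -> FAULT, frames=[2,4,3,-] (faults so far: 3)
  step 4: ref 4 -> HIT, frames=[2,4,3,-] (faults so far: 3)
  step 5: ref 5 -> FAULT, frames=[2,4,3,5] (faults so far: 4)
  step 6: ref 5 -> HIT, frames=[2,4,3,5] (faults so far: 4)
  step 7: ref 1 -> FAULT, evict 2, frames=[1,4,3,5] (faults so far: 5)
  step 8: ref 5 -> HIT, frames=[1,4,3,5] (faults so far: 5)
  step 9: ref 5 -> HIT, frames=[1,4,3,5] (faults so far: 5)
  step 10: ref 5 -> HIT, frames=[1,4,3,5] (faults so far: 5)
  step 11: ref 3 -> HIT, frames=[1,4,3,5] (faults so far: 5)
  step 12: ref 5 -> HIT, frames=[1,4,3,5] (faults so far: 5)
  step 13: ref 2 -> FAULT, evict 4, frames=[1,2,3,5] (faults so far: 6)
  step 14: ref 2 -> HIT, frames=[1,2,3,5] (faults so far: 6)
  FIFO total faults: 6
--- LRU ---
  step 0: ref 2 -> FAULT, frames=[2,-,-,-] (faults so far: 1)
  step 1: ref 4 -> FAULT, frames=[2,4,-,-] (faults so far: 2)
  step 2: ref 2 -> HIT, frames=[2,4,-,-] (faults so far: 2)
  step 3: ref 3 -> FAULT, frames=[2,4,3,-] (faults so far: 3)
  step 4: ref 4 -> HIT, frames=[2,4,3,-] (faults so far: 3)
  step 5: ref 5 -> FAULT, frames=[2,4,3,5] (faults so far: 4)
  step 6: ref 5 -> HIT, frames=[2,4,3,5] (faults so far: 4)
  step 7: ref 1 -> FAULT, evict 2, frames=[1,4,3,5] (faults so far: 5)
  step 8: ref 5 -> HIT, frames=[1,4,3,5] (faults so far: 5)
  step 9: ref 5 -> HIT, frames=[1,4,3,5] (faults so far: 5)
  step 10: ref 5 -> HIT, frames=[1,4,3,5] (faults so far: 5)
  step 11: ref 3 -> HIT, frames=[1,4,3,5] (faults so far: 5)
  step 12: ref 5 -> HIT, frames=[1,4,3,5] (faults so far: 5)
  step 13: ref 2 -> FAULT, evict 4, frames=[1,2,3,5] (faults so far: 6)
  step 14: ref 2 -> HIT, frames=[1,2,3,5] (faults so far: 6)
  LRU total faults: 6
--- Optimal ---
  step 0: ref 2 -> FAULT, frames=[2,-,-,-] (faults so far: 1)
  step 1: ref 4 -> FAULT, frames=[2,4,-,-] (faults so far: 2)
  step 2: ref 2 -> HIT, frames=[2,4,-,-] (faults so far: 2)
  step 3: ref 3 -> FAULT, frames=[2,4,3,-] (faults so far: 3)
  step 4: ref 4 -> HIT, frames=[2,4,3,-] (faults so far: 3)
  step 5: ref 5 -> FAULT, frames=[2,4,3,5] (faults so far: 4)
  step 6: ref 5 -> HIT, frames=[2,4,3,5] (faults so far: 4)
  step 7: ref 1 -> FAULT, evict 4, frames=[2,1,3,5] (faults so far: 5)
  step 8: ref 5 -> HIT, frames=[2,1,3,5] (faults so far: 5)
  step 9: ref 5 -> HIT, frames=[2,1,3,5] (faults so far: 5)
  step 10: ref 5 -> HIT, frames=[2,1,3,5] (faults so far: 5)
  step 11: ref 3 -> HIT, frames=[2,1,3,5] (faults so far: 5)
  step 12: ref 5 -> HIT, frames=[2,1,3,5] (faults so far: 5)
  step 13: ref 2 -> HIT, frames=[2,1,3,5] (faults so far: 5)
  step 14: ref 2 -> HIT, frames=[2,1,3,5] (faults so far: 5)
  Optimal total faults: 5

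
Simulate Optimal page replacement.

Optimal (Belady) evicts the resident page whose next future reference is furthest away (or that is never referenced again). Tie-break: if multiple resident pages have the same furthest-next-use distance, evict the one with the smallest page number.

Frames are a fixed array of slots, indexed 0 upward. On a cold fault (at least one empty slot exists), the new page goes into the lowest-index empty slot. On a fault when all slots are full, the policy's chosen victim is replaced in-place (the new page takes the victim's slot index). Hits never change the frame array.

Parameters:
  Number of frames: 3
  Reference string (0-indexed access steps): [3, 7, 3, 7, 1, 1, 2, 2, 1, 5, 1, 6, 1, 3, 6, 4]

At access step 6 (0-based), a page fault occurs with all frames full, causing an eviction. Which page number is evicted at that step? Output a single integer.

Answer: 7

Derivation:
Step 0: ref 3 -> FAULT, frames=[3,-,-]
Step 1: ref 7 -> FAULT, frames=[3,7,-]
Step 2: ref 3 -> HIT, frames=[3,7,-]
Step 3: ref 7 -> HIT, frames=[3,7,-]
Step 4: ref 1 -> FAULT, frames=[3,7,1]
Step 5: ref 1 -> HIT, frames=[3,7,1]
Step 6: ref 2 -> FAULT, evict 7, frames=[3,2,1]
At step 6: evicted page 7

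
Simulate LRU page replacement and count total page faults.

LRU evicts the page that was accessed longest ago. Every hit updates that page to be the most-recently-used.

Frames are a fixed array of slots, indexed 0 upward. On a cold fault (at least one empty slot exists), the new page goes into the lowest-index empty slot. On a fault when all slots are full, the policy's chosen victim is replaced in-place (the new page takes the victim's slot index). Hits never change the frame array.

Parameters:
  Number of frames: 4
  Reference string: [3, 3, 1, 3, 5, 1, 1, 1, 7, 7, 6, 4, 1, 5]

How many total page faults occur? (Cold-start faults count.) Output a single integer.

Step 0: ref 3 → FAULT, frames=[3,-,-,-]
Step 1: ref 3 → HIT, frames=[3,-,-,-]
Step 2: ref 1 → FAULT, frames=[3,1,-,-]
Step 3: ref 3 → HIT, frames=[3,1,-,-]
Step 4: ref 5 → FAULT, frames=[3,1,5,-]
Step 5: ref 1 → HIT, frames=[3,1,5,-]
Step 6: ref 1 → HIT, frames=[3,1,5,-]
Step 7: ref 1 → HIT, frames=[3,1,5,-]
Step 8: ref 7 → FAULT, frames=[3,1,5,7]
Step 9: ref 7 → HIT, frames=[3,1,5,7]
Step 10: ref 6 → FAULT (evict 3), frames=[6,1,5,7]
Step 11: ref 4 → FAULT (evict 5), frames=[6,1,4,7]
Step 12: ref 1 → HIT, frames=[6,1,4,7]
Step 13: ref 5 → FAULT (evict 7), frames=[6,1,4,5]
Total faults: 7

Answer: 7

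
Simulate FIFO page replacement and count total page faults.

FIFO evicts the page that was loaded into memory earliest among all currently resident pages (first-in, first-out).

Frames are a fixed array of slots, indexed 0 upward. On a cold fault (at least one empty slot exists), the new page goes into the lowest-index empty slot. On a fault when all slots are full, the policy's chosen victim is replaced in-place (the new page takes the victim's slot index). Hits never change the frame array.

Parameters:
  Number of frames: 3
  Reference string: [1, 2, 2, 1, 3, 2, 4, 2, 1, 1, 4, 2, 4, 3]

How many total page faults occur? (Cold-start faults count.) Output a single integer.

Step 0: ref 1 → FAULT, frames=[1,-,-]
Step 1: ref 2 → FAULT, frames=[1,2,-]
Step 2: ref 2 → HIT, frames=[1,2,-]
Step 3: ref 1 → HIT, frames=[1,2,-]
Step 4: ref 3 → FAULT, frames=[1,2,3]
Step 5: ref 2 → HIT, frames=[1,2,3]
Step 6: ref 4 → FAULT (evict 1), frames=[4,2,3]
Step 7: ref 2 → HIT, frames=[4,2,3]
Step 8: ref 1 → FAULT (evict 2), frames=[4,1,3]
Step 9: ref 1 → HIT, frames=[4,1,3]
Step 10: ref 4 → HIT, frames=[4,1,3]
Step 11: ref 2 → FAULT (evict 3), frames=[4,1,2]
Step 12: ref 4 → HIT, frames=[4,1,2]
Step 13: ref 3 → FAULT (evict 4), frames=[3,1,2]
Total faults: 7

Answer: 7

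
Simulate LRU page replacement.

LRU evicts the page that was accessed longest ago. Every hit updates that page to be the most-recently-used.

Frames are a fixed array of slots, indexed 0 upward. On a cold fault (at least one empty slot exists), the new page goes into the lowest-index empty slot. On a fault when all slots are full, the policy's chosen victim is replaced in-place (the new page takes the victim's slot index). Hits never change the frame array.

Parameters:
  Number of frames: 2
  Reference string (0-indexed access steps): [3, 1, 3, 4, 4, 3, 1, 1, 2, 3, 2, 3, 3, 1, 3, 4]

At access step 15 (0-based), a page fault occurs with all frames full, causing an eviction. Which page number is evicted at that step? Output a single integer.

Answer: 1

Derivation:
Step 0: ref 3 -> FAULT, frames=[3,-]
Step 1: ref 1 -> FAULT, frames=[3,1]
Step 2: ref 3 -> HIT, frames=[3,1]
Step 3: ref 4 -> FAULT, evict 1, frames=[3,4]
Step 4: ref 4 -> HIT, frames=[3,4]
Step 5: ref 3 -> HIT, frames=[3,4]
Step 6: ref 1 -> FAULT, evict 4, frames=[3,1]
Step 7: ref 1 -> HIT, frames=[3,1]
Step 8: ref 2 -> FAULT, evict 3, frames=[2,1]
Step 9: ref 3 -> FAULT, evict 1, frames=[2,3]
Step 10: ref 2 -> HIT, frames=[2,3]
Step 11: ref 3 -> HIT, frames=[2,3]
Step 12: ref 3 -> HIT, frames=[2,3]
Step 13: ref 1 -> FAULT, evict 2, frames=[1,3]
Step 14: ref 3 -> HIT, frames=[1,3]
Step 15: ref 4 -> FAULT, evict 1, frames=[4,3]
At step 15: evicted page 1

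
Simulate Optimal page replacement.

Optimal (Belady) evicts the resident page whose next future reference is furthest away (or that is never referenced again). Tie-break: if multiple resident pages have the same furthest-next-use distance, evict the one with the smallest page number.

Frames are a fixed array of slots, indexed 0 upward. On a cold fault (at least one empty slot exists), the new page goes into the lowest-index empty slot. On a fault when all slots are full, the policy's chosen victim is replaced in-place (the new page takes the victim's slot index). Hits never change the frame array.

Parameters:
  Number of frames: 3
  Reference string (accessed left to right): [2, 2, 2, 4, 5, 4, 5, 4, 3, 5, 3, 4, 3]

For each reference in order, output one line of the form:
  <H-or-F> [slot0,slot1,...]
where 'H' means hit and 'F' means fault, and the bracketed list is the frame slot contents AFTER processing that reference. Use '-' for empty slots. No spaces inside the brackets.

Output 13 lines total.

F [2,-,-]
H [2,-,-]
H [2,-,-]
F [2,4,-]
F [2,4,5]
H [2,4,5]
H [2,4,5]
H [2,4,5]
F [3,4,5]
H [3,4,5]
H [3,4,5]
H [3,4,5]
H [3,4,5]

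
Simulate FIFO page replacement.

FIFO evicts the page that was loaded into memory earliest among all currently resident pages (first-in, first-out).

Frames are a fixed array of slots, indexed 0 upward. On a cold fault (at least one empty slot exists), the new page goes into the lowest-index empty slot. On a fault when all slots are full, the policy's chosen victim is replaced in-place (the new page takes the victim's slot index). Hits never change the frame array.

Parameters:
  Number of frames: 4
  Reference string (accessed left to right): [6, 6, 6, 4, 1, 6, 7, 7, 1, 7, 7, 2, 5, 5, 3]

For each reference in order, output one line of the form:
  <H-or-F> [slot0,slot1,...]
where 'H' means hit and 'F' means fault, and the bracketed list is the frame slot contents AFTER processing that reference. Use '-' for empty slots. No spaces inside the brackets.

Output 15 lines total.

F [6,-,-,-]
H [6,-,-,-]
H [6,-,-,-]
F [6,4,-,-]
F [6,4,1,-]
H [6,4,1,-]
F [6,4,1,7]
H [6,4,1,7]
H [6,4,1,7]
H [6,4,1,7]
H [6,4,1,7]
F [2,4,1,7]
F [2,5,1,7]
H [2,5,1,7]
F [2,5,3,7]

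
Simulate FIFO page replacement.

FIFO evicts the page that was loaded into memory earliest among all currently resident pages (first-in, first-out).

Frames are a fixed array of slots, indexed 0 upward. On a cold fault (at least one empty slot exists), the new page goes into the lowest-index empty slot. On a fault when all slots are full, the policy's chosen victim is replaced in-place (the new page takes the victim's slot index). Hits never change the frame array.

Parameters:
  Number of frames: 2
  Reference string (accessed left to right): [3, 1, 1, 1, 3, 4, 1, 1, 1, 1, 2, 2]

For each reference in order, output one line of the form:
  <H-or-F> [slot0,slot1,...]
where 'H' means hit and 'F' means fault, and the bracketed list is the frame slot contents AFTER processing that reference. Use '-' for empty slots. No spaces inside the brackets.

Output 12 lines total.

F [3,-]
F [3,1]
H [3,1]
H [3,1]
H [3,1]
F [4,1]
H [4,1]
H [4,1]
H [4,1]
H [4,1]
F [4,2]
H [4,2]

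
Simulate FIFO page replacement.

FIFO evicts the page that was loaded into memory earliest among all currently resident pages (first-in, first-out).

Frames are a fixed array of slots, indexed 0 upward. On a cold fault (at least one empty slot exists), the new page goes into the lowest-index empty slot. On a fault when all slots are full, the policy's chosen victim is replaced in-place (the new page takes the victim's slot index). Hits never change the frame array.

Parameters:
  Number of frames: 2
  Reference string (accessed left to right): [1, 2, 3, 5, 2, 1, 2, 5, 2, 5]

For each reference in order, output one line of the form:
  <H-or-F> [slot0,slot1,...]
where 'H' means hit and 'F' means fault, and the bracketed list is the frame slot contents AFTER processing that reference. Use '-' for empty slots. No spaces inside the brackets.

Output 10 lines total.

F [1,-]
F [1,2]
F [3,2]
F [3,5]
F [2,5]
F [2,1]
H [2,1]
F [5,1]
F [5,2]
H [5,2]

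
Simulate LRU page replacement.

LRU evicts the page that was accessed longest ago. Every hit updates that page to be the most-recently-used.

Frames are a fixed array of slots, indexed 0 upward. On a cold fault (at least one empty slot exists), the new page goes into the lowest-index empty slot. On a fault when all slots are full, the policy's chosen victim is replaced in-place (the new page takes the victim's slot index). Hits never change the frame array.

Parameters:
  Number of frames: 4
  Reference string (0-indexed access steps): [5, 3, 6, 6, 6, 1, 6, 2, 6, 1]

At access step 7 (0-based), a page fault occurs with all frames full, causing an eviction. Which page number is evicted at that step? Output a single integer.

Step 0: ref 5 -> FAULT, frames=[5,-,-,-]
Step 1: ref 3 -> FAULT, frames=[5,3,-,-]
Step 2: ref 6 -> FAULT, frames=[5,3,6,-]
Step 3: ref 6 -> HIT, frames=[5,3,6,-]
Step 4: ref 6 -> HIT, frames=[5,3,6,-]
Step 5: ref 1 -> FAULT, frames=[5,3,6,1]
Step 6: ref 6 -> HIT, frames=[5,3,6,1]
Step 7: ref 2 -> FAULT, evict 5, frames=[2,3,6,1]
At step 7: evicted page 5

Answer: 5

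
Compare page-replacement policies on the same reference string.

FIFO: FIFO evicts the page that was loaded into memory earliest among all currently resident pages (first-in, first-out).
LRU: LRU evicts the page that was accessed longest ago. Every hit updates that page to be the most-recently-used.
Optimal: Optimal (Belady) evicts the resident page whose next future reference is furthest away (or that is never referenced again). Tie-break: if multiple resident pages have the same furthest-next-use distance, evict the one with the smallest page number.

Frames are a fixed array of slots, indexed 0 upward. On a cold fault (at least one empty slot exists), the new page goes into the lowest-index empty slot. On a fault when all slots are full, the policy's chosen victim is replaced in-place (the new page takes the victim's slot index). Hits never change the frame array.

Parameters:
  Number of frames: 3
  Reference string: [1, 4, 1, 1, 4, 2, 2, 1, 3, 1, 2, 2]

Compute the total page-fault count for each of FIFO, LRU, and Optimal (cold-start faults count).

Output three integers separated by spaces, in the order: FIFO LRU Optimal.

--- FIFO ---
  step 0: ref 1 -> FAULT, frames=[1,-,-] (faults so far: 1)
  step 1: ref 4 -> FAULT, frames=[1,4,-] (faults so far: 2)
  step 2: ref 1 -> HIT, frames=[1,4,-] (faults so far: 2)
  step 3: ref 1 -> HIT, frames=[1,4,-] (faults so far: 2)
  step 4: ref 4 -> HIT, frames=[1,4,-] (faults so far: 2)
  step 5: ref 2 -> FAULT, frames=[1,4,2] (faults so far: 3)
  step 6: ref 2 -> HIT, frames=[1,4,2] (faults so far: 3)
  step 7: ref 1 -> HIT, frames=[1,4,2] (faults so far: 3)
  step 8: ref 3 -> FAULT, evict 1, frames=[3,4,2] (faults so far: 4)
  step 9: ref 1 -> FAULT, evict 4, frames=[3,1,2] (faults so far: 5)
  step 10: ref 2 -> HIT, frames=[3,1,2] (faults so far: 5)
  step 11: ref 2 -> HIT, frames=[3,1,2] (faults so far: 5)
  FIFO total faults: 5
--- LRU ---
  step 0: ref 1 -> FAULT, frames=[1,-,-] (faults so far: 1)
  step 1: ref 4 -> FAULT, frames=[1,4,-] (faults so far: 2)
  step 2: ref 1 -> HIT, frames=[1,4,-] (faults so far: 2)
  step 3: ref 1 -> HIT, frames=[1,4,-] (faults so far: 2)
  step 4: ref 4 -> HIT, frames=[1,4,-] (faults so far: 2)
  step 5: ref 2 -> FAULT, frames=[1,4,2] (faults so far: 3)
  step 6: ref 2 -> HIT, frames=[1,4,2] (faults so far: 3)
  step 7: ref 1 -> HIT, frames=[1,4,2] (faults so far: 3)
  step 8: ref 3 -> FAULT, evict 4, frames=[1,3,2] (faults so far: 4)
  step 9: ref 1 -> HIT, frames=[1,3,2] (faults so far: 4)
  step 10: ref 2 -> HIT, frames=[1,3,2] (faults so far: 4)
  step 11: ref 2 -> HIT, frames=[1,3,2] (faults so far: 4)
  LRU total faults: 4
--- Optimal ---
  step 0: ref 1 -> FAULT, frames=[1,-,-] (faults so far: 1)
  step 1: ref 4 -> FAULT, frames=[1,4,-] (faults so far: 2)
  step 2: ref 1 -> HIT, frames=[1,4,-] (faults so far: 2)
  step 3: ref 1 -> HIT, frames=[1,4,-] (faults so far: 2)
  step 4: ref 4 -> HIT, frames=[1,4,-] (faults so far: 2)
  step 5: ref 2 -> FAULT, frames=[1,4,2] (faults so far: 3)
  step 6: ref 2 -> HIT, frames=[1,4,2] (faults so far: 3)
  step 7: ref 1 -> HIT, frames=[1,4,2] (faults so far: 3)
  step 8: ref 3 -> FAULT, evict 4, frames=[1,3,2] (faults so far: 4)
  step 9: ref 1 -> HIT, frames=[1,3,2] (faults so far: 4)
  step 10: ref 2 -> HIT, frames=[1,3,2] (faults so far: 4)
  step 11: ref 2 -> HIT, frames=[1,3,2] (faults so far: 4)
  Optimal total faults: 4

Answer: 5 4 4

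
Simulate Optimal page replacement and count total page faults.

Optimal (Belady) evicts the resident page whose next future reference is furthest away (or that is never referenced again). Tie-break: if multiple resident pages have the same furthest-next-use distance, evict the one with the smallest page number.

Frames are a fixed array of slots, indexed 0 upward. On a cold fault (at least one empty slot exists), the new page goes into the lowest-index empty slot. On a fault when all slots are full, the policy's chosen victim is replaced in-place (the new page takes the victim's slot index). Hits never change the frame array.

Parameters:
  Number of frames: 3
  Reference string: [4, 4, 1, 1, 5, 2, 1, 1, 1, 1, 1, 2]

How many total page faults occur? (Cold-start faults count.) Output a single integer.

Step 0: ref 4 → FAULT, frames=[4,-,-]
Step 1: ref 4 → HIT, frames=[4,-,-]
Step 2: ref 1 → FAULT, frames=[4,1,-]
Step 3: ref 1 → HIT, frames=[4,1,-]
Step 4: ref 5 → FAULT, frames=[4,1,5]
Step 5: ref 2 → FAULT (evict 4), frames=[2,1,5]
Step 6: ref 1 → HIT, frames=[2,1,5]
Step 7: ref 1 → HIT, frames=[2,1,5]
Step 8: ref 1 → HIT, frames=[2,1,5]
Step 9: ref 1 → HIT, frames=[2,1,5]
Step 10: ref 1 → HIT, frames=[2,1,5]
Step 11: ref 2 → HIT, frames=[2,1,5]
Total faults: 4

Answer: 4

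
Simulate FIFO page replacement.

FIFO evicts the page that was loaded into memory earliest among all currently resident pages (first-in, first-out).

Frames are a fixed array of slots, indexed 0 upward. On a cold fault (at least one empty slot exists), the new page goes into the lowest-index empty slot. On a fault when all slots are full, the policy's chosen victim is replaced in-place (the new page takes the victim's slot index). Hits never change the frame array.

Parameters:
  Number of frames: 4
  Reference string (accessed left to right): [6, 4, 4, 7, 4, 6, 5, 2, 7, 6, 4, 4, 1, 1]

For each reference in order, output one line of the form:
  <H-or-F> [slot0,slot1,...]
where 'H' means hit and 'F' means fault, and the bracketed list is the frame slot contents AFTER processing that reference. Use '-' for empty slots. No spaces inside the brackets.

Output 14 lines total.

F [6,-,-,-]
F [6,4,-,-]
H [6,4,-,-]
F [6,4,7,-]
H [6,4,7,-]
H [6,4,7,-]
F [6,4,7,5]
F [2,4,7,5]
H [2,4,7,5]
F [2,6,7,5]
F [2,6,4,5]
H [2,6,4,5]
F [2,6,4,1]
H [2,6,4,1]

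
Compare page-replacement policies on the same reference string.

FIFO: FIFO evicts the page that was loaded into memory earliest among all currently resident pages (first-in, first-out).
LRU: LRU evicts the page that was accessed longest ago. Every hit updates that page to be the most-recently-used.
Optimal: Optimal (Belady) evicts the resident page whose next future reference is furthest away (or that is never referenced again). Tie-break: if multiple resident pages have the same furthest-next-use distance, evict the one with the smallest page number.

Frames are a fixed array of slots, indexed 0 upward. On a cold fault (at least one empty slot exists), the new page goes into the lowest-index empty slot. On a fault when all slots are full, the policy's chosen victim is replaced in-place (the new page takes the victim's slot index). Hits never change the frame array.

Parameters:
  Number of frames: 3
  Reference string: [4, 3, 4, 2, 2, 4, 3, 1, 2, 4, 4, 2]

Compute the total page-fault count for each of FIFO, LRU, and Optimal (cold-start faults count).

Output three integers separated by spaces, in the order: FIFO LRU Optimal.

--- FIFO ---
  step 0: ref 4 -> FAULT, frames=[4,-,-] (faults so far: 1)
  step 1: ref 3 -> FAULT, frames=[4,3,-] (faults so far: 2)
  step 2: ref 4 -> HIT, frames=[4,3,-] (faults so far: 2)
  step 3: ref 2 -> FAULT, frames=[4,3,2] (faults so far: 3)
  step 4: ref 2 -> HIT, frames=[4,3,2] (faults so far: 3)
  step 5: ref 4 -> HIT, frames=[4,3,2] (faults so far: 3)
  step 6: ref 3 -> HIT, frames=[4,3,2] (faults so far: 3)
  step 7: ref 1 -> FAULT, evict 4, frames=[1,3,2] (faults so far: 4)
  step 8: ref 2 -> HIT, frames=[1,3,2] (faults so far: 4)
  step 9: ref 4 -> FAULT, evict 3, frames=[1,4,2] (faults so far: 5)
  step 10: ref 4 -> HIT, frames=[1,4,2] (faults so far: 5)
  step 11: ref 2 -> HIT, frames=[1,4,2] (faults so far: 5)
  FIFO total faults: 5
--- LRU ---
  step 0: ref 4 -> FAULT, frames=[4,-,-] (faults so far: 1)
  step 1: ref 3 -> FAULT, frames=[4,3,-] (faults so far: 2)
  step 2: ref 4 -> HIT, frames=[4,3,-] (faults so far: 2)
  step 3: ref 2 -> FAULT, frames=[4,3,2] (faults so far: 3)
  step 4: ref 2 -> HIT, frames=[4,3,2] (faults so far: 3)
  step 5: ref 4 -> HIT, frames=[4,3,2] (faults so far: 3)
  step 6: ref 3 -> HIT, frames=[4,3,2] (faults so far: 3)
  step 7: ref 1 -> FAULT, evict 2, frames=[4,3,1] (faults so far: 4)
  step 8: ref 2 -> FAULT, evict 4, frames=[2,3,1] (faults so far: 5)
  step 9: ref 4 -> FAULT, evict 3, frames=[2,4,1] (faults so far: 6)
  step 10: ref 4 -> HIT, frames=[2,4,1] (faults so far: 6)
  step 11: ref 2 -> HIT, frames=[2,4,1] (faults so far: 6)
  LRU total faults: 6
--- Optimal ---
  step 0: ref 4 -> FAULT, frames=[4,-,-] (faults so far: 1)
  step 1: ref 3 -> FAULT, frames=[4,3,-] (faults so far: 2)
  step 2: ref 4 -> HIT, frames=[4,3,-] (faults so far: 2)
  step 3: ref 2 -> FAULT, frames=[4,3,2] (faults so far: 3)
  step 4: ref 2 -> HIT, frames=[4,3,2] (faults so far: 3)
  step 5: ref 4 -> HIT, frames=[4,3,2] (faults so far: 3)
  step 6: ref 3 -> HIT, frames=[4,3,2] (faults so far: 3)
  step 7: ref 1 -> FAULT, evict 3, frames=[4,1,2] (faults so far: 4)
  step 8: ref 2 -> HIT, frames=[4,1,2] (faults so far: 4)
  step 9: ref 4 -> HIT, frames=[4,1,2] (faults so far: 4)
  step 10: ref 4 -> HIT, frames=[4,1,2] (faults so far: 4)
  step 11: ref 2 -> HIT, frames=[4,1,2] (faults so far: 4)
  Optimal total faults: 4

Answer: 5 6 4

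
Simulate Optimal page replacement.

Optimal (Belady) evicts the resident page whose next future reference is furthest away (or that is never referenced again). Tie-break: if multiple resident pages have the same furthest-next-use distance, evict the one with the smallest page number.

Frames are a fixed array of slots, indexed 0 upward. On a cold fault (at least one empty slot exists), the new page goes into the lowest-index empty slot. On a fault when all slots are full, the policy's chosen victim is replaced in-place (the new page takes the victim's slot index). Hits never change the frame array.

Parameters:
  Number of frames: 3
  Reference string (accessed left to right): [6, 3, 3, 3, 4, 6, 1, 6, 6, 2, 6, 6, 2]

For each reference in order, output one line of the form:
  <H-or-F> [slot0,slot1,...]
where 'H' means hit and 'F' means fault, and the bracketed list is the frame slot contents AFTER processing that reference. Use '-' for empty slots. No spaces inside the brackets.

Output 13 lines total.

F [6,-,-]
F [6,3,-]
H [6,3,-]
H [6,3,-]
F [6,3,4]
H [6,3,4]
F [6,1,4]
H [6,1,4]
H [6,1,4]
F [6,2,4]
H [6,2,4]
H [6,2,4]
H [6,2,4]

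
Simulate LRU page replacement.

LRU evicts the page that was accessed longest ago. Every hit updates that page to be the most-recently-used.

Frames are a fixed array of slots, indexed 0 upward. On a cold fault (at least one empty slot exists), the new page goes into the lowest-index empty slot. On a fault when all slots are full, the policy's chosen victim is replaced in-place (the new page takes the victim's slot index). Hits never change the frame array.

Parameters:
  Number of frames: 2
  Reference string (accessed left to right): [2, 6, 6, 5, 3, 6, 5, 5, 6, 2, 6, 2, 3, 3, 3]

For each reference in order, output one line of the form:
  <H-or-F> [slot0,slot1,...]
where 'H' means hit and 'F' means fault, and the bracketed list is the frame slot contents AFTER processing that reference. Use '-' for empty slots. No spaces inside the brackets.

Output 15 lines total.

F [2,-]
F [2,6]
H [2,6]
F [5,6]
F [5,3]
F [6,3]
F [6,5]
H [6,5]
H [6,5]
F [6,2]
H [6,2]
H [6,2]
F [3,2]
H [3,2]
H [3,2]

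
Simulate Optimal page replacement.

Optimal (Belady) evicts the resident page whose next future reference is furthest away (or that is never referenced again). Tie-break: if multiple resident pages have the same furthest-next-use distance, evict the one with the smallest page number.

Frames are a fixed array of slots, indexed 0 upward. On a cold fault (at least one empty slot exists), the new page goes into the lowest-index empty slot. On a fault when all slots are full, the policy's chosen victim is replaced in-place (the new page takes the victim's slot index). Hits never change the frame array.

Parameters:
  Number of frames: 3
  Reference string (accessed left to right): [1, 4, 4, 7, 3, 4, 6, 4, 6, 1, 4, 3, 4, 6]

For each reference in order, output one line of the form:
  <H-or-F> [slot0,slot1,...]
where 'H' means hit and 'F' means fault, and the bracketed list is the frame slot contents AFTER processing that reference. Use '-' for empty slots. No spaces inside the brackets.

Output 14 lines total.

F [1,-,-]
F [1,4,-]
H [1,4,-]
F [1,4,7]
F [1,4,3]
H [1,4,3]
F [1,4,6]
H [1,4,6]
H [1,4,6]
H [1,4,6]
H [1,4,6]
F [3,4,6]
H [3,4,6]
H [3,4,6]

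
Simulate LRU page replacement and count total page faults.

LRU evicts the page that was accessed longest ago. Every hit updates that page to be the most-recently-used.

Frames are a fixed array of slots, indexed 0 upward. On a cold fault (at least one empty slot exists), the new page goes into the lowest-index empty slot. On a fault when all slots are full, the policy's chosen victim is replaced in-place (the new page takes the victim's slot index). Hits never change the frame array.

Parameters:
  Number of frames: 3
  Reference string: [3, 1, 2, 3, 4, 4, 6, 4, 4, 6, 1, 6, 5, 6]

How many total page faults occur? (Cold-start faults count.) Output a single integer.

Answer: 7

Derivation:
Step 0: ref 3 → FAULT, frames=[3,-,-]
Step 1: ref 1 → FAULT, frames=[3,1,-]
Step 2: ref 2 → FAULT, frames=[3,1,2]
Step 3: ref 3 → HIT, frames=[3,1,2]
Step 4: ref 4 → FAULT (evict 1), frames=[3,4,2]
Step 5: ref 4 → HIT, frames=[3,4,2]
Step 6: ref 6 → FAULT (evict 2), frames=[3,4,6]
Step 7: ref 4 → HIT, frames=[3,4,6]
Step 8: ref 4 → HIT, frames=[3,4,6]
Step 9: ref 6 → HIT, frames=[3,4,6]
Step 10: ref 1 → FAULT (evict 3), frames=[1,4,6]
Step 11: ref 6 → HIT, frames=[1,4,6]
Step 12: ref 5 → FAULT (evict 4), frames=[1,5,6]
Step 13: ref 6 → HIT, frames=[1,5,6]
Total faults: 7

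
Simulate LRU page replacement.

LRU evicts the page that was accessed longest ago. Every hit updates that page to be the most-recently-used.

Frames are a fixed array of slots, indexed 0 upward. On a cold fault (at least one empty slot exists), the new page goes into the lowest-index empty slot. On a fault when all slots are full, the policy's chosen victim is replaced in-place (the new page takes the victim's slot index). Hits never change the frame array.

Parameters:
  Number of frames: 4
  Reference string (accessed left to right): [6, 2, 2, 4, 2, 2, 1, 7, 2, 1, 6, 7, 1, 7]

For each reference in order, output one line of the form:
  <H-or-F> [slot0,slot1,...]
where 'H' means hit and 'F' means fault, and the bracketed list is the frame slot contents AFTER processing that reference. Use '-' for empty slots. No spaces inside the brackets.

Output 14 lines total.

F [6,-,-,-]
F [6,2,-,-]
H [6,2,-,-]
F [6,2,4,-]
H [6,2,4,-]
H [6,2,4,-]
F [6,2,4,1]
F [7,2,4,1]
H [7,2,4,1]
H [7,2,4,1]
F [7,2,6,1]
H [7,2,6,1]
H [7,2,6,1]
H [7,2,6,1]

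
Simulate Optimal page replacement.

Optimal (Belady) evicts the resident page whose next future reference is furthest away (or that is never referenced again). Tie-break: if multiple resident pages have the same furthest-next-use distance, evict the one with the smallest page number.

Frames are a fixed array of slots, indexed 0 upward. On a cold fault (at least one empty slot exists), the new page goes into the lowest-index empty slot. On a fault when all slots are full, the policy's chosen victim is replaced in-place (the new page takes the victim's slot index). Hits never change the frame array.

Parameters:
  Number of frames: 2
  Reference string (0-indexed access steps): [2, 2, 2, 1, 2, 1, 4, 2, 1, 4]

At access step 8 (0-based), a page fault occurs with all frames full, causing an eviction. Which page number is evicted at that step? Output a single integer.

Step 0: ref 2 -> FAULT, frames=[2,-]
Step 1: ref 2 -> HIT, frames=[2,-]
Step 2: ref 2 -> HIT, frames=[2,-]
Step 3: ref 1 -> FAULT, frames=[2,1]
Step 4: ref 2 -> HIT, frames=[2,1]
Step 5: ref 1 -> HIT, frames=[2,1]
Step 6: ref 4 -> FAULT, evict 1, frames=[2,4]
Step 7: ref 2 -> HIT, frames=[2,4]
Step 8: ref 1 -> FAULT, evict 2, frames=[1,4]
At step 8: evicted page 2

Answer: 2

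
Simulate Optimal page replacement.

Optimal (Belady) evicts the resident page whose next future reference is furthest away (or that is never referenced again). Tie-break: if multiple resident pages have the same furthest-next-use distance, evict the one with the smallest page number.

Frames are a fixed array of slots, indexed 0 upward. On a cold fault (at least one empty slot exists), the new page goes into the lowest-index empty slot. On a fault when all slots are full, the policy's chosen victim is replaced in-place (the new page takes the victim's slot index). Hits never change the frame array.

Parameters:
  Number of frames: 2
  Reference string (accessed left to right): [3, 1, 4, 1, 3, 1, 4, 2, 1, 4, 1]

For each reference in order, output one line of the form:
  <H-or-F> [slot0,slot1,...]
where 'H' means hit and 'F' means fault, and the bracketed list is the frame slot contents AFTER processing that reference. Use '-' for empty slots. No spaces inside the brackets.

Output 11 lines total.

F [3,-]
F [3,1]
F [4,1]
H [4,1]
F [3,1]
H [3,1]
F [4,1]
F [2,1]
H [2,1]
F [4,1]
H [4,1]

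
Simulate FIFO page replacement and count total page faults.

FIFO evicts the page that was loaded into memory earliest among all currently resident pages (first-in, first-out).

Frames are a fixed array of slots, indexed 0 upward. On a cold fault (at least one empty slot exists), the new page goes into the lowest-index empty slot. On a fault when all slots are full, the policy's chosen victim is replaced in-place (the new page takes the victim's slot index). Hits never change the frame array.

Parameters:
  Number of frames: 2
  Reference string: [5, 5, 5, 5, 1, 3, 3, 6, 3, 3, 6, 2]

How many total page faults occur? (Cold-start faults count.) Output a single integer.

Answer: 5

Derivation:
Step 0: ref 5 → FAULT, frames=[5,-]
Step 1: ref 5 → HIT, frames=[5,-]
Step 2: ref 5 → HIT, frames=[5,-]
Step 3: ref 5 → HIT, frames=[5,-]
Step 4: ref 1 → FAULT, frames=[5,1]
Step 5: ref 3 → FAULT (evict 5), frames=[3,1]
Step 6: ref 3 → HIT, frames=[3,1]
Step 7: ref 6 → FAULT (evict 1), frames=[3,6]
Step 8: ref 3 → HIT, frames=[3,6]
Step 9: ref 3 → HIT, frames=[3,6]
Step 10: ref 6 → HIT, frames=[3,6]
Step 11: ref 2 → FAULT (evict 3), frames=[2,6]
Total faults: 5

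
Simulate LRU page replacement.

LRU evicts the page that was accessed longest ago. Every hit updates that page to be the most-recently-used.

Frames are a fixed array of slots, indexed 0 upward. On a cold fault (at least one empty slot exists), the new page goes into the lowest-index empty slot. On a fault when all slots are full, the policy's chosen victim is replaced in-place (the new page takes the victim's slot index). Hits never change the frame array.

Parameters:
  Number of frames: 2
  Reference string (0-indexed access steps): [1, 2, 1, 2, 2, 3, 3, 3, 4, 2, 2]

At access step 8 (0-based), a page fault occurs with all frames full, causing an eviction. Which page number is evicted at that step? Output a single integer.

Step 0: ref 1 -> FAULT, frames=[1,-]
Step 1: ref 2 -> FAULT, frames=[1,2]
Step 2: ref 1 -> HIT, frames=[1,2]
Step 3: ref 2 -> HIT, frames=[1,2]
Step 4: ref 2 -> HIT, frames=[1,2]
Step 5: ref 3 -> FAULT, evict 1, frames=[3,2]
Step 6: ref 3 -> HIT, frames=[3,2]
Step 7: ref 3 -> HIT, frames=[3,2]
Step 8: ref 4 -> FAULT, evict 2, frames=[3,4]
At step 8: evicted page 2

Answer: 2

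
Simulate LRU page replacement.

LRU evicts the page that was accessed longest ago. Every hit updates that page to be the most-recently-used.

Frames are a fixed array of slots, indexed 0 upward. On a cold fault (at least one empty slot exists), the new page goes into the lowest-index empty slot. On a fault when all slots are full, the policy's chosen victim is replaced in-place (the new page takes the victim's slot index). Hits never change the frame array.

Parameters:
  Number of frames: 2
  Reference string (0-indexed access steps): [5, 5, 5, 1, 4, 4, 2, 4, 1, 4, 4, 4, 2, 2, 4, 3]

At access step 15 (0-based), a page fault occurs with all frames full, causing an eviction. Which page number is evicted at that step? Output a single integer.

Step 0: ref 5 -> FAULT, frames=[5,-]
Step 1: ref 5 -> HIT, frames=[5,-]
Step 2: ref 5 -> HIT, frames=[5,-]
Step 3: ref 1 -> FAULT, frames=[5,1]
Step 4: ref 4 -> FAULT, evict 5, frames=[4,1]
Step 5: ref 4 -> HIT, frames=[4,1]
Step 6: ref 2 -> FAULT, evict 1, frames=[4,2]
Step 7: ref 4 -> HIT, frames=[4,2]
Step 8: ref 1 -> FAULT, evict 2, frames=[4,1]
Step 9: ref 4 -> HIT, frames=[4,1]
Step 10: ref 4 -> HIT, frames=[4,1]
Step 11: ref 4 -> HIT, frames=[4,1]
Step 12: ref 2 -> FAULT, evict 1, frames=[4,2]
Step 13: ref 2 -> HIT, frames=[4,2]
Step 14: ref 4 -> HIT, frames=[4,2]
Step 15: ref 3 -> FAULT, evict 2, frames=[4,3]
At step 15: evicted page 2

Answer: 2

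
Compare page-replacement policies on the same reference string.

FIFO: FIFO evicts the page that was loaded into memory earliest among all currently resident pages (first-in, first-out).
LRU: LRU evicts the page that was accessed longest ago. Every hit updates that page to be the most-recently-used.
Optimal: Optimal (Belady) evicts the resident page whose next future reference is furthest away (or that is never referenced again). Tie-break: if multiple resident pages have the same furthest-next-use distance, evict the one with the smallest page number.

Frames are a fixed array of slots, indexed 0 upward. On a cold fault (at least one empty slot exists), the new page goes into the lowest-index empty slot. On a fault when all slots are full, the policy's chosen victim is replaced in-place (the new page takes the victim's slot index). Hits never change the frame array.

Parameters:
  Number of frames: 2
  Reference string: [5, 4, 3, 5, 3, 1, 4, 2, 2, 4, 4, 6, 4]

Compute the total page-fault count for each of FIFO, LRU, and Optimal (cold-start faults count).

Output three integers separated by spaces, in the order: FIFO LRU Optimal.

Answer: 9 8 7

Derivation:
--- FIFO ---
  step 0: ref 5 -> FAULT, frames=[5,-] (faults so far: 1)
  step 1: ref 4 -> FAULT, frames=[5,4] (faults so far: 2)
  step 2: ref 3 -> FAULT, evict 5, frames=[3,4] (faults so far: 3)
  step 3: ref 5 -> FAULT, evict 4, frames=[3,5] (faults so far: 4)
  step 4: ref 3 -> HIT, frames=[3,5] (faults so far: 4)
  step 5: ref 1 -> FAULT, evict 3, frames=[1,5] (faults so far: 5)
  step 6: ref 4 -> FAULT, evict 5, frames=[1,4] (faults so far: 6)
  step 7: ref 2 -> FAULT, evict 1, frames=[2,4] (faults so far: 7)
  step 8: ref 2 -> HIT, frames=[2,4] (faults so far: 7)
  step 9: ref 4 -> HIT, frames=[2,4] (faults so far: 7)
  step 10: ref 4 -> HIT, frames=[2,4] (faults so far: 7)
  step 11: ref 6 -> FAULT, evict 4, frames=[2,6] (faults so far: 8)
  step 12: ref 4 -> FAULT, evict 2, frames=[4,6] (faults so far: 9)
  FIFO total faults: 9
--- LRU ---
  step 0: ref 5 -> FAULT, frames=[5,-] (faults so far: 1)
  step 1: ref 4 -> FAULT, frames=[5,4] (faults so far: 2)
  step 2: ref 3 -> FAULT, evict 5, frames=[3,4] (faults so far: 3)
  step 3: ref 5 -> FAULT, evict 4, frames=[3,5] (faults so far: 4)
  step 4: ref 3 -> HIT, frames=[3,5] (faults so far: 4)
  step 5: ref 1 -> FAULT, evict 5, frames=[3,1] (faults so far: 5)
  step 6: ref 4 -> FAULT, evict 3, frames=[4,1] (faults so far: 6)
  step 7: ref 2 -> FAULT, evict 1, frames=[4,2] (faults so far: 7)
  step 8: ref 2 -> HIT, frames=[4,2] (faults so far: 7)
  step 9: ref 4 -> HIT, frames=[4,2] (faults so far: 7)
  step 10: ref 4 -> HIT, frames=[4,2] (faults so far: 7)
  step 11: ref 6 -> FAULT, evict 2, frames=[4,6] (faults so far: 8)
  step 12: ref 4 -> HIT, frames=[4,6] (faults so far: 8)
  LRU total faults: 8
--- Optimal ---
  step 0: ref 5 -> FAULT, frames=[5,-] (faults so far: 1)
  step 1: ref 4 -> FAULT, frames=[5,4] (faults so far: 2)
  step 2: ref 3 -> FAULT, evict 4, frames=[5,3] (faults so far: 3)
  step 3: ref 5 -> HIT, frames=[5,3] (faults so far: 3)
  step 4: ref 3 -> HIT, frames=[5,3] (faults so far: 3)
  step 5: ref 1 -> FAULT, evict 3, frames=[5,1] (faults so far: 4)
  step 6: ref 4 -> FAULT, evict 1, frames=[5,4] (faults so far: 5)
  step 7: ref 2 -> FAULT, evict 5, frames=[2,4] (faults so far: 6)
  step 8: ref 2 -> HIT, frames=[2,4] (faults so far: 6)
  step 9: ref 4 -> HIT, frames=[2,4] (faults so far: 6)
  step 10: ref 4 -> HIT, frames=[2,4] (faults so far: 6)
  step 11: ref 6 -> FAULT, evict 2, frames=[6,4] (faults so far: 7)
  step 12: ref 4 -> HIT, frames=[6,4] (faults so far: 7)
  Optimal total faults: 7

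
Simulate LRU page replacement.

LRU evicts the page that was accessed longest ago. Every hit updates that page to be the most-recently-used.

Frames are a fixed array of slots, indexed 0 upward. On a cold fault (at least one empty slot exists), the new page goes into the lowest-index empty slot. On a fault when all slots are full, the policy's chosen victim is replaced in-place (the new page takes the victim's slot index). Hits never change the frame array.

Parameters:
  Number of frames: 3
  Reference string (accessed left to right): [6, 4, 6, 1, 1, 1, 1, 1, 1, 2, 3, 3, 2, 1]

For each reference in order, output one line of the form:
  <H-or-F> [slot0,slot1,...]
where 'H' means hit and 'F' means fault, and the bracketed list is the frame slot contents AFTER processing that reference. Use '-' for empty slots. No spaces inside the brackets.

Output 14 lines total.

F [6,-,-]
F [6,4,-]
H [6,4,-]
F [6,4,1]
H [6,4,1]
H [6,4,1]
H [6,4,1]
H [6,4,1]
H [6,4,1]
F [6,2,1]
F [3,2,1]
H [3,2,1]
H [3,2,1]
H [3,2,1]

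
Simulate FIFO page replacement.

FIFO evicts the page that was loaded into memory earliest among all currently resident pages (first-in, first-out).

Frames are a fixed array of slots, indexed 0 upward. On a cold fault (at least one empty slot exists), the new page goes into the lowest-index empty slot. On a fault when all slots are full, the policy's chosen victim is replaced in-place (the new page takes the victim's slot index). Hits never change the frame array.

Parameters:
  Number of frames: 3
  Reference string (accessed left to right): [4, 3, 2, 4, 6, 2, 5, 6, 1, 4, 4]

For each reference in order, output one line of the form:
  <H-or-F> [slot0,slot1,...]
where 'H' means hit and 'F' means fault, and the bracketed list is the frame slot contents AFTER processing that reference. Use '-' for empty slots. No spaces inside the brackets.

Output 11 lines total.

F [4,-,-]
F [4,3,-]
F [4,3,2]
H [4,3,2]
F [6,3,2]
H [6,3,2]
F [6,5,2]
H [6,5,2]
F [6,5,1]
F [4,5,1]
H [4,5,1]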